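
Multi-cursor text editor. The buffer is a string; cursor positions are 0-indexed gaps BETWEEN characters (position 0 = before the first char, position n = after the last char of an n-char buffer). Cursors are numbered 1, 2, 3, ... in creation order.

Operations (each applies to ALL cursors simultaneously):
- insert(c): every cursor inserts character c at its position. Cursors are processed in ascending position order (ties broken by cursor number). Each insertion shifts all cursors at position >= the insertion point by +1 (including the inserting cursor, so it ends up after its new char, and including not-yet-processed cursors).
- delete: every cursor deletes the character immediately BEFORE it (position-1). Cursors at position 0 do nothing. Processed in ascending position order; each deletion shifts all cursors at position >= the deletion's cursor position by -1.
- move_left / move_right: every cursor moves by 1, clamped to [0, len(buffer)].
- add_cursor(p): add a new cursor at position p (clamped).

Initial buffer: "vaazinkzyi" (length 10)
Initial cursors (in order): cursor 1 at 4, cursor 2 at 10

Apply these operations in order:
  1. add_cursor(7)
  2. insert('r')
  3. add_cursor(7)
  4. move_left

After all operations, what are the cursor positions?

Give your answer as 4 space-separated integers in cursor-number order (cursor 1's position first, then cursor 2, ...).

Answer: 4 12 8 6

Derivation:
After op 1 (add_cursor(7)): buffer="vaazinkzyi" (len 10), cursors c1@4 c3@7 c2@10, authorship ..........
After op 2 (insert('r')): buffer="vaazrinkrzyir" (len 13), cursors c1@5 c3@9 c2@13, authorship ....1...3...2
After op 3 (add_cursor(7)): buffer="vaazrinkrzyir" (len 13), cursors c1@5 c4@7 c3@9 c2@13, authorship ....1...3...2
After op 4 (move_left): buffer="vaazrinkrzyir" (len 13), cursors c1@4 c4@6 c3@8 c2@12, authorship ....1...3...2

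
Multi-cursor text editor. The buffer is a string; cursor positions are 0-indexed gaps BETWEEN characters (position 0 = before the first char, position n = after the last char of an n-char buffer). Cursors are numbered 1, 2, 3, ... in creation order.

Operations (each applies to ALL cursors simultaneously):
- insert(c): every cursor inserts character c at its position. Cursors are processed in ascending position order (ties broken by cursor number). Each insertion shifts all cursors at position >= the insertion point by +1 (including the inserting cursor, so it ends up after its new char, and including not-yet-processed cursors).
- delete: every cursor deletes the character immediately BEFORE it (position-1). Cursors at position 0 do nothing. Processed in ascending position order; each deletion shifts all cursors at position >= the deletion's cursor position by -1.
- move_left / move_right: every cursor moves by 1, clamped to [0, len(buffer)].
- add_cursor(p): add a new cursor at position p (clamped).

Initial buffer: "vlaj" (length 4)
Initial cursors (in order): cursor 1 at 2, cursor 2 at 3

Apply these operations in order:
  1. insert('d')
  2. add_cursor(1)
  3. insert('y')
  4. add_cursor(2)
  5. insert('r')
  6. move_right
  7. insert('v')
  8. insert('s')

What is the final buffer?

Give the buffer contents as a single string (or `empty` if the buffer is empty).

Answer: vyrrlvvssdyravsdyrjvs

Derivation:
After op 1 (insert('d')): buffer="vldadj" (len 6), cursors c1@3 c2@5, authorship ..1.2.
After op 2 (add_cursor(1)): buffer="vldadj" (len 6), cursors c3@1 c1@3 c2@5, authorship ..1.2.
After op 3 (insert('y')): buffer="vyldyadyj" (len 9), cursors c3@2 c1@5 c2@8, authorship .3.11.22.
After op 4 (add_cursor(2)): buffer="vyldyadyj" (len 9), cursors c3@2 c4@2 c1@5 c2@8, authorship .3.11.22.
After op 5 (insert('r')): buffer="vyrrldyradyrj" (len 13), cursors c3@4 c4@4 c1@8 c2@12, authorship .334.111.222.
After op 6 (move_right): buffer="vyrrldyradyrj" (len 13), cursors c3@5 c4@5 c1@9 c2@13, authorship .334.111.222.
After op 7 (insert('v')): buffer="vyrrlvvdyravdyrjv" (len 17), cursors c3@7 c4@7 c1@12 c2@17, authorship .334.34111.1222.2
After op 8 (insert('s')): buffer="vyrrlvvssdyravsdyrjvs" (len 21), cursors c3@9 c4@9 c1@15 c2@21, authorship .334.3434111.11222.22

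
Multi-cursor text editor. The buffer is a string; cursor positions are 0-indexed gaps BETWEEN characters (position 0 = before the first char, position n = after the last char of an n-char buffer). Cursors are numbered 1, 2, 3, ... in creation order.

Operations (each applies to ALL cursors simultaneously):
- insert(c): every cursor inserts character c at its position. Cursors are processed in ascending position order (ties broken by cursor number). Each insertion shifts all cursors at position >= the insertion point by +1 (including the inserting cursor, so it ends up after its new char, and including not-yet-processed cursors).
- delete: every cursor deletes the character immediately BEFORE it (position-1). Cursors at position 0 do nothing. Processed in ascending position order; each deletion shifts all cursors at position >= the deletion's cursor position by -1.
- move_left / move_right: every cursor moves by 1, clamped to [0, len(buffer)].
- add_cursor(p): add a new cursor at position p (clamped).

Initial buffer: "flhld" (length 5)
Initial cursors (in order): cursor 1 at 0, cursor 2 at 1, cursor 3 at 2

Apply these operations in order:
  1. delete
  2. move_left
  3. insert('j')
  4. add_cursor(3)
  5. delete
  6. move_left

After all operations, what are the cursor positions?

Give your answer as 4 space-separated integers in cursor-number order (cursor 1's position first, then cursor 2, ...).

After op 1 (delete): buffer="hld" (len 3), cursors c1@0 c2@0 c3@0, authorship ...
After op 2 (move_left): buffer="hld" (len 3), cursors c1@0 c2@0 c3@0, authorship ...
After op 3 (insert('j')): buffer="jjjhld" (len 6), cursors c1@3 c2@3 c3@3, authorship 123...
After op 4 (add_cursor(3)): buffer="jjjhld" (len 6), cursors c1@3 c2@3 c3@3 c4@3, authorship 123...
After op 5 (delete): buffer="hld" (len 3), cursors c1@0 c2@0 c3@0 c4@0, authorship ...
After op 6 (move_left): buffer="hld" (len 3), cursors c1@0 c2@0 c3@0 c4@0, authorship ...

Answer: 0 0 0 0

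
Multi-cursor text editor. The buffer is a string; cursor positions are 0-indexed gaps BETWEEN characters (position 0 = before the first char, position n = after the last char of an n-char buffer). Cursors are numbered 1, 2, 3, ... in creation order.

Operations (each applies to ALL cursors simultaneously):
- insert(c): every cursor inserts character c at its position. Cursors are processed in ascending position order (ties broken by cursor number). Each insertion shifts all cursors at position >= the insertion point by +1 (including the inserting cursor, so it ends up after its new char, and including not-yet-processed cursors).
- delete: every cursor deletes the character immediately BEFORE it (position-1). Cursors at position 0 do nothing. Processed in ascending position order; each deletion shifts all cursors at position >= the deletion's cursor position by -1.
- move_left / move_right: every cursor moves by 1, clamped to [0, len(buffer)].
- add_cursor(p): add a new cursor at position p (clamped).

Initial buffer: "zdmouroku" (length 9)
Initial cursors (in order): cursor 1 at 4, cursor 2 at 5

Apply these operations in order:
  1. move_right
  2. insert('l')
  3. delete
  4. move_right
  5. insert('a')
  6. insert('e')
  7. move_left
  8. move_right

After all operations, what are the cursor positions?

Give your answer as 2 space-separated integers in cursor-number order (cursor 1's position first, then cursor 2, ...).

After op 1 (move_right): buffer="zdmouroku" (len 9), cursors c1@5 c2@6, authorship .........
After op 2 (insert('l')): buffer="zdmoulrloku" (len 11), cursors c1@6 c2@8, authorship .....1.2...
After op 3 (delete): buffer="zdmouroku" (len 9), cursors c1@5 c2@6, authorship .........
After op 4 (move_right): buffer="zdmouroku" (len 9), cursors c1@6 c2@7, authorship .........
After op 5 (insert('a')): buffer="zdmouraoaku" (len 11), cursors c1@7 c2@9, authorship ......1.2..
After op 6 (insert('e')): buffer="zdmouraeoaeku" (len 13), cursors c1@8 c2@11, authorship ......11.22..
After op 7 (move_left): buffer="zdmouraeoaeku" (len 13), cursors c1@7 c2@10, authorship ......11.22..
After op 8 (move_right): buffer="zdmouraeoaeku" (len 13), cursors c1@8 c2@11, authorship ......11.22..

Answer: 8 11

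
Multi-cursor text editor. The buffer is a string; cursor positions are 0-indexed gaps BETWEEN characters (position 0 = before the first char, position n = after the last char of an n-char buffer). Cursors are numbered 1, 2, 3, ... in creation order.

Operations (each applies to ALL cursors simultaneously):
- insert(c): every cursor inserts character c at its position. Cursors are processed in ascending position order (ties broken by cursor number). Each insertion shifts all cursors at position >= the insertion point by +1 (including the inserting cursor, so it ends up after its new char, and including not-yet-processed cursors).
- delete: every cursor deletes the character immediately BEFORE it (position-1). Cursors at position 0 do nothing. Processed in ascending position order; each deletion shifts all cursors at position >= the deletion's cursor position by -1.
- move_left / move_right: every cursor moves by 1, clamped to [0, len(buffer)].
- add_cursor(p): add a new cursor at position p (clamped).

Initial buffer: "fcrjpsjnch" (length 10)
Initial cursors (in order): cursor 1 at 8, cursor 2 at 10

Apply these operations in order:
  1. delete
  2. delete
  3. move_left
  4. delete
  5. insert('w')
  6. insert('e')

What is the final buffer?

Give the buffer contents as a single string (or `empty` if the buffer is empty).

After op 1 (delete): buffer="fcrjpsjc" (len 8), cursors c1@7 c2@8, authorship ........
After op 2 (delete): buffer="fcrjps" (len 6), cursors c1@6 c2@6, authorship ......
After op 3 (move_left): buffer="fcrjps" (len 6), cursors c1@5 c2@5, authorship ......
After op 4 (delete): buffer="fcrs" (len 4), cursors c1@3 c2@3, authorship ....
After op 5 (insert('w')): buffer="fcrwws" (len 6), cursors c1@5 c2@5, authorship ...12.
After op 6 (insert('e')): buffer="fcrwwees" (len 8), cursors c1@7 c2@7, authorship ...1212.

Answer: fcrwwees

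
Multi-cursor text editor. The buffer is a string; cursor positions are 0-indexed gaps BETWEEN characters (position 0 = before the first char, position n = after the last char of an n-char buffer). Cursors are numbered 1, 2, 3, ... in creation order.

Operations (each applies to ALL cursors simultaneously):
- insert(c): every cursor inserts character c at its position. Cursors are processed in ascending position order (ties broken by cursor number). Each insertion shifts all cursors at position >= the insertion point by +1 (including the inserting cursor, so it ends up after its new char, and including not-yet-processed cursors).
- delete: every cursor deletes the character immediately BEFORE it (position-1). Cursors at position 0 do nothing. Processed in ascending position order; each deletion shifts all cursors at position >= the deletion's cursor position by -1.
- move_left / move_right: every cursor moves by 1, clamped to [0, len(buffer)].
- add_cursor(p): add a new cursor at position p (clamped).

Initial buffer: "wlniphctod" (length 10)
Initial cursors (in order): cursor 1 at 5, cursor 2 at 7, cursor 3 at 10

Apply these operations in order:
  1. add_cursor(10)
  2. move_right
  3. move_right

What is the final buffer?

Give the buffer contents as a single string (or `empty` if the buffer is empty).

Answer: wlniphctod

Derivation:
After op 1 (add_cursor(10)): buffer="wlniphctod" (len 10), cursors c1@5 c2@7 c3@10 c4@10, authorship ..........
After op 2 (move_right): buffer="wlniphctod" (len 10), cursors c1@6 c2@8 c3@10 c4@10, authorship ..........
After op 3 (move_right): buffer="wlniphctod" (len 10), cursors c1@7 c2@9 c3@10 c4@10, authorship ..........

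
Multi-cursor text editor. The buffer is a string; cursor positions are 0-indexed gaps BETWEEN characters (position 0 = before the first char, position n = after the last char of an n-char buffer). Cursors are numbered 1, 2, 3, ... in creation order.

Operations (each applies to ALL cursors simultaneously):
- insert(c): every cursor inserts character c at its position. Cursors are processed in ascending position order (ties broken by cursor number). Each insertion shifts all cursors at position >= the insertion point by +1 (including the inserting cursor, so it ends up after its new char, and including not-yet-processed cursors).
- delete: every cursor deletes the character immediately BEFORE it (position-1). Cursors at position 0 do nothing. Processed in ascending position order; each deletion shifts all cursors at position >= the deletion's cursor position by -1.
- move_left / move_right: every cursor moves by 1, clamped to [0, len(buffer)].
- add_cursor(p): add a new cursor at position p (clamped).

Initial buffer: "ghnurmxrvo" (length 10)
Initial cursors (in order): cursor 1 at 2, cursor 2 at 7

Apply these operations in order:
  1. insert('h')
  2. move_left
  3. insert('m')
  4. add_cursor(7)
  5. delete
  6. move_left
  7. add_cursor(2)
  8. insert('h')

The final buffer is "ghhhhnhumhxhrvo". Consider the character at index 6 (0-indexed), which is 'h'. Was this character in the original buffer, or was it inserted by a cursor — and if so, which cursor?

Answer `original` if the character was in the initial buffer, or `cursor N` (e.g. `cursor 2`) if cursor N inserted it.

Answer: cursor 3

Derivation:
After op 1 (insert('h')): buffer="ghhnurmxhrvo" (len 12), cursors c1@3 c2@9, authorship ..1.....2...
After op 2 (move_left): buffer="ghhnurmxhrvo" (len 12), cursors c1@2 c2@8, authorship ..1.....2...
After op 3 (insert('m')): buffer="ghmhnurmxmhrvo" (len 14), cursors c1@3 c2@10, authorship ..11.....22...
After op 4 (add_cursor(7)): buffer="ghmhnurmxmhrvo" (len 14), cursors c1@3 c3@7 c2@10, authorship ..11.....22...
After op 5 (delete): buffer="ghhnumxhrvo" (len 11), cursors c1@2 c3@5 c2@7, authorship ..1....2...
After op 6 (move_left): buffer="ghhnumxhrvo" (len 11), cursors c1@1 c3@4 c2@6, authorship ..1....2...
After op 7 (add_cursor(2)): buffer="ghhnumxhrvo" (len 11), cursors c1@1 c4@2 c3@4 c2@6, authorship ..1....2...
After op 8 (insert('h')): buffer="ghhhhnhumhxhrvo" (len 15), cursors c1@2 c4@4 c3@7 c2@10, authorship .1.41.3..2.2...
Authorship (.=original, N=cursor N): . 1 . 4 1 . 3 . . 2 . 2 . . .
Index 6: author = 3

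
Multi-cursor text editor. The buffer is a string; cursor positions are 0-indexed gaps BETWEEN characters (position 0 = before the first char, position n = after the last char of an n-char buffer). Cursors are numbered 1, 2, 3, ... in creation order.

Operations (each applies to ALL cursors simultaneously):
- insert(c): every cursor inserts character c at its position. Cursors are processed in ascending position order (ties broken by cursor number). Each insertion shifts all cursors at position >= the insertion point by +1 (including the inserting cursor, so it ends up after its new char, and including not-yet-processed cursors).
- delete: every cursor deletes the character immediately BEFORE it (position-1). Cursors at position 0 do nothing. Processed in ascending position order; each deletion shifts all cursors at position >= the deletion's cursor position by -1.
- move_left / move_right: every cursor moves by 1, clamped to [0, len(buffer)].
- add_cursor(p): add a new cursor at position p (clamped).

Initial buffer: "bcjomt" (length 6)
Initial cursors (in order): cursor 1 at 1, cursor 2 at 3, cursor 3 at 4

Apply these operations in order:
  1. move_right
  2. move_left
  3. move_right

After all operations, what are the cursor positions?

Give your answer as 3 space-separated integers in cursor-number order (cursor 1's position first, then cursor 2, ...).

After op 1 (move_right): buffer="bcjomt" (len 6), cursors c1@2 c2@4 c3@5, authorship ......
After op 2 (move_left): buffer="bcjomt" (len 6), cursors c1@1 c2@3 c3@4, authorship ......
After op 3 (move_right): buffer="bcjomt" (len 6), cursors c1@2 c2@4 c3@5, authorship ......

Answer: 2 4 5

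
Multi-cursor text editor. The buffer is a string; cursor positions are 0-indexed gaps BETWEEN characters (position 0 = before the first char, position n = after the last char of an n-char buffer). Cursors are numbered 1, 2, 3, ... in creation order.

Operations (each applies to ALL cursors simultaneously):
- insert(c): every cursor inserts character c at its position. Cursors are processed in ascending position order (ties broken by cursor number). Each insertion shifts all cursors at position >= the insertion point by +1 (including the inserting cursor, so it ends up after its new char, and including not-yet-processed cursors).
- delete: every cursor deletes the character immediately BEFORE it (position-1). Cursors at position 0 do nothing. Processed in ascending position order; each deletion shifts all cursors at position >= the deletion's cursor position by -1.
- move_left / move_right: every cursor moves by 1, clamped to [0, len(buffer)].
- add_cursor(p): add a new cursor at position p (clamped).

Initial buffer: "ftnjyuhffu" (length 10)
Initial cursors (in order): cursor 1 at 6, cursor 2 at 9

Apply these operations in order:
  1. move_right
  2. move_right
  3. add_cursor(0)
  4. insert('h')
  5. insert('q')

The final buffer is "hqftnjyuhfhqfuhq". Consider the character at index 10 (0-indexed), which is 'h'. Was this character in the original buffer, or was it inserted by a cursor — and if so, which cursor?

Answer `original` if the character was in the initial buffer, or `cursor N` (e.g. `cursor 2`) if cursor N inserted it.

After op 1 (move_right): buffer="ftnjyuhffu" (len 10), cursors c1@7 c2@10, authorship ..........
After op 2 (move_right): buffer="ftnjyuhffu" (len 10), cursors c1@8 c2@10, authorship ..........
After op 3 (add_cursor(0)): buffer="ftnjyuhffu" (len 10), cursors c3@0 c1@8 c2@10, authorship ..........
After op 4 (insert('h')): buffer="hftnjyuhfhfuh" (len 13), cursors c3@1 c1@10 c2@13, authorship 3........1..2
After op 5 (insert('q')): buffer="hqftnjyuhfhqfuhq" (len 16), cursors c3@2 c1@12 c2@16, authorship 33........11..22
Authorship (.=original, N=cursor N): 3 3 . . . . . . . . 1 1 . . 2 2
Index 10: author = 1

Answer: cursor 1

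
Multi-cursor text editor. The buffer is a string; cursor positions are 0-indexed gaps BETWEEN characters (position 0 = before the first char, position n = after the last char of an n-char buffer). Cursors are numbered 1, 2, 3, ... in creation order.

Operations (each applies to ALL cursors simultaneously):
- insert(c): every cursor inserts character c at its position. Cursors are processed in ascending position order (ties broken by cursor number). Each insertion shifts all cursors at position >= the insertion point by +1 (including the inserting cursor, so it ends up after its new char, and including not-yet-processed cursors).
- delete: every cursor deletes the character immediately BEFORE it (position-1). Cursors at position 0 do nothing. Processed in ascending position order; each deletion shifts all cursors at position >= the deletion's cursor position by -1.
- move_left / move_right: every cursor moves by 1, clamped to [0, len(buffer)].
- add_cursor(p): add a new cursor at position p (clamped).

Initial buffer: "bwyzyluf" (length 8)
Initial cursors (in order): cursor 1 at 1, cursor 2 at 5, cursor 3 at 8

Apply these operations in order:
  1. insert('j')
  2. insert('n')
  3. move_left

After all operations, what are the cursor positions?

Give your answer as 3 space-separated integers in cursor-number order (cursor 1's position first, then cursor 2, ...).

After op 1 (insert('j')): buffer="bjwyzyjlufj" (len 11), cursors c1@2 c2@7 c3@11, authorship .1....2...3
After op 2 (insert('n')): buffer="bjnwyzyjnlufjn" (len 14), cursors c1@3 c2@9 c3@14, authorship .11....22...33
After op 3 (move_left): buffer="bjnwyzyjnlufjn" (len 14), cursors c1@2 c2@8 c3@13, authorship .11....22...33

Answer: 2 8 13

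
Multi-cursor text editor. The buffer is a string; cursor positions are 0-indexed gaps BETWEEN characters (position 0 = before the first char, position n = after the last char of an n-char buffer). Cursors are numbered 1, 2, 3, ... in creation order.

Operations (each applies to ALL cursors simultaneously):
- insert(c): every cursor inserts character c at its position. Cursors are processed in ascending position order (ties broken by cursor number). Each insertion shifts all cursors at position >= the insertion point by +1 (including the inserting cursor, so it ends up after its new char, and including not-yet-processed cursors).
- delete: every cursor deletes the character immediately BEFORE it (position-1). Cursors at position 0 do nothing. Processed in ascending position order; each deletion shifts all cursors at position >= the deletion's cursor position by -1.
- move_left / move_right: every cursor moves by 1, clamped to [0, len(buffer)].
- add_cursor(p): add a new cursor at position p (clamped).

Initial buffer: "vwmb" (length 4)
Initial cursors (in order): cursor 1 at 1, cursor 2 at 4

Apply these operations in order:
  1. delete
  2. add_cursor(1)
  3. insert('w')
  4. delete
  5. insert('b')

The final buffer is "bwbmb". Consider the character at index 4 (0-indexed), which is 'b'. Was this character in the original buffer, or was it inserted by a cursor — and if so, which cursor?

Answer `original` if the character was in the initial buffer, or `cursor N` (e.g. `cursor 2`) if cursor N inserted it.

Answer: cursor 2

Derivation:
After op 1 (delete): buffer="wm" (len 2), cursors c1@0 c2@2, authorship ..
After op 2 (add_cursor(1)): buffer="wm" (len 2), cursors c1@0 c3@1 c2@2, authorship ..
After op 3 (insert('w')): buffer="wwwmw" (len 5), cursors c1@1 c3@3 c2@5, authorship 1.3.2
After op 4 (delete): buffer="wm" (len 2), cursors c1@0 c3@1 c2@2, authorship ..
After op 5 (insert('b')): buffer="bwbmb" (len 5), cursors c1@1 c3@3 c2@5, authorship 1.3.2
Authorship (.=original, N=cursor N): 1 . 3 . 2
Index 4: author = 2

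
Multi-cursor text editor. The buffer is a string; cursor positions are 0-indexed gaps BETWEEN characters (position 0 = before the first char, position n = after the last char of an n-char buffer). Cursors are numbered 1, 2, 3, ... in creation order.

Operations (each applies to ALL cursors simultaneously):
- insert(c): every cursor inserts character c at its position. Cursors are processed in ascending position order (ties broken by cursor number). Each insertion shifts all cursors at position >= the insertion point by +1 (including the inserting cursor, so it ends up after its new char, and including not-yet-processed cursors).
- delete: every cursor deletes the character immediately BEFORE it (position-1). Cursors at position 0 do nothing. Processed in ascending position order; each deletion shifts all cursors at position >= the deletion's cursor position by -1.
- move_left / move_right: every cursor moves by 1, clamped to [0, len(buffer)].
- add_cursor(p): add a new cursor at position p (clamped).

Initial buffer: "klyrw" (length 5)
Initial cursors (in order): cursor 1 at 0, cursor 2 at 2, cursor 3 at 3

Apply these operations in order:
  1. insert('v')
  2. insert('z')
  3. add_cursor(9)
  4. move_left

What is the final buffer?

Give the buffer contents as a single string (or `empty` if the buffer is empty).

After op 1 (insert('v')): buffer="vklvyvrw" (len 8), cursors c1@1 c2@4 c3@6, authorship 1..2.3..
After op 2 (insert('z')): buffer="vzklvzyvzrw" (len 11), cursors c1@2 c2@6 c3@9, authorship 11..22.33..
After op 3 (add_cursor(9)): buffer="vzklvzyvzrw" (len 11), cursors c1@2 c2@6 c3@9 c4@9, authorship 11..22.33..
After op 4 (move_left): buffer="vzklvzyvzrw" (len 11), cursors c1@1 c2@5 c3@8 c4@8, authorship 11..22.33..

Answer: vzklvzyvzrw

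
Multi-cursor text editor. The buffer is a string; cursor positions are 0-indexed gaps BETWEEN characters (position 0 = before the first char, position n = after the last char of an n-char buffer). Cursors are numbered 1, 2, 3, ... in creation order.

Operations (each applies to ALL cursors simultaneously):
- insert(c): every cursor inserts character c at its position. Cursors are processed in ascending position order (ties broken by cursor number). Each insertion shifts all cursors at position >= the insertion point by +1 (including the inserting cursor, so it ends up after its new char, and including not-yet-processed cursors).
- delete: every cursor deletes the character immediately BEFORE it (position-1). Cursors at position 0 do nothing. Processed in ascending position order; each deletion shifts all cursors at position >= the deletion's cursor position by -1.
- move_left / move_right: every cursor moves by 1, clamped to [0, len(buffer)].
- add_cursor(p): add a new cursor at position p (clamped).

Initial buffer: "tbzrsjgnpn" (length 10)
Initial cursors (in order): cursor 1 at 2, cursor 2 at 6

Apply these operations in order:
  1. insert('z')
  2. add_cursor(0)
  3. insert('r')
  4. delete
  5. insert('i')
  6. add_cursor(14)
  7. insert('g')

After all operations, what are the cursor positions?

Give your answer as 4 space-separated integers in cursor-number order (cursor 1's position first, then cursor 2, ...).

Answer: 7 14 2 18

Derivation:
After op 1 (insert('z')): buffer="tbzzrsjzgnpn" (len 12), cursors c1@3 c2@8, authorship ..1....2....
After op 2 (add_cursor(0)): buffer="tbzzrsjzgnpn" (len 12), cursors c3@0 c1@3 c2@8, authorship ..1....2....
After op 3 (insert('r')): buffer="rtbzrzrsjzrgnpn" (len 15), cursors c3@1 c1@5 c2@11, authorship 3..11....22....
After op 4 (delete): buffer="tbzzrsjzgnpn" (len 12), cursors c3@0 c1@3 c2@8, authorship ..1....2....
After op 5 (insert('i')): buffer="itbzizrsjzignpn" (len 15), cursors c3@1 c1@5 c2@11, authorship 3..11....22....
After op 6 (add_cursor(14)): buffer="itbzizrsjzignpn" (len 15), cursors c3@1 c1@5 c2@11 c4@14, authorship 3..11....22....
After op 7 (insert('g')): buffer="igtbzigzrsjziggnpgn" (len 19), cursors c3@2 c1@7 c2@14 c4@18, authorship 33..111....222...4.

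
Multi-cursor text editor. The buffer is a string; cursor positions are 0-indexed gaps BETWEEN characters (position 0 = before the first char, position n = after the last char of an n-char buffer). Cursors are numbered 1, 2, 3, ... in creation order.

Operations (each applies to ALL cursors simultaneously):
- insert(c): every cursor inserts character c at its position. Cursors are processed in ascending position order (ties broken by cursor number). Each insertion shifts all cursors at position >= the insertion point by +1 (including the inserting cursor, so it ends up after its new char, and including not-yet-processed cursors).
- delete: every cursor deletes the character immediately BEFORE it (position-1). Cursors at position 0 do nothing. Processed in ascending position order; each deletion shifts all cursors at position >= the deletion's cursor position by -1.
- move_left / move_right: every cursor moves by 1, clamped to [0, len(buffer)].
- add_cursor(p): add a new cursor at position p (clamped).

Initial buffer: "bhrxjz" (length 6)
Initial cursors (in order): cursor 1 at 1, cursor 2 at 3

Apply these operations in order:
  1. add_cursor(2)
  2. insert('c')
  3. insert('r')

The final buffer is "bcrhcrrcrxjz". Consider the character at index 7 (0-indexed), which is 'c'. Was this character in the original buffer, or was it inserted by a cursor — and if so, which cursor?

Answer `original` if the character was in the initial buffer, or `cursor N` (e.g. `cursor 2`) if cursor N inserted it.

After op 1 (add_cursor(2)): buffer="bhrxjz" (len 6), cursors c1@1 c3@2 c2@3, authorship ......
After op 2 (insert('c')): buffer="bchcrcxjz" (len 9), cursors c1@2 c3@4 c2@6, authorship .1.3.2...
After op 3 (insert('r')): buffer="bcrhcrrcrxjz" (len 12), cursors c1@3 c3@6 c2@9, authorship .11.33.22...
Authorship (.=original, N=cursor N): . 1 1 . 3 3 . 2 2 . . .
Index 7: author = 2

Answer: cursor 2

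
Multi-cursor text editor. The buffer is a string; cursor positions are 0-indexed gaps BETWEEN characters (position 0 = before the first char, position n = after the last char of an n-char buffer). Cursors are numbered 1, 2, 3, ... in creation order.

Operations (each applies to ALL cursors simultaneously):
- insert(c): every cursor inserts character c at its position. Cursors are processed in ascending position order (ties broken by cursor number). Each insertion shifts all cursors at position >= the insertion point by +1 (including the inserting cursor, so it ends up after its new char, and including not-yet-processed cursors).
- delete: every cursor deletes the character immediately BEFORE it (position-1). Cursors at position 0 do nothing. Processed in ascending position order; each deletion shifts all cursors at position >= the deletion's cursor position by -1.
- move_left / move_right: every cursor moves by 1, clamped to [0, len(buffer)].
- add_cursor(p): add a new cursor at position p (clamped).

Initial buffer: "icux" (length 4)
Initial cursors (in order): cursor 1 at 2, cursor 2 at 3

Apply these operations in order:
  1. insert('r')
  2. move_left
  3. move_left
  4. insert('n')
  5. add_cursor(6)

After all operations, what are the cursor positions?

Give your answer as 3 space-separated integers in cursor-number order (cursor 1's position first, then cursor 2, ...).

Answer: 2 5 6

Derivation:
After op 1 (insert('r')): buffer="icrurx" (len 6), cursors c1@3 c2@5, authorship ..1.2.
After op 2 (move_left): buffer="icrurx" (len 6), cursors c1@2 c2@4, authorship ..1.2.
After op 3 (move_left): buffer="icrurx" (len 6), cursors c1@1 c2@3, authorship ..1.2.
After op 4 (insert('n')): buffer="incrnurx" (len 8), cursors c1@2 c2@5, authorship .1.12.2.
After op 5 (add_cursor(6)): buffer="incrnurx" (len 8), cursors c1@2 c2@5 c3@6, authorship .1.12.2.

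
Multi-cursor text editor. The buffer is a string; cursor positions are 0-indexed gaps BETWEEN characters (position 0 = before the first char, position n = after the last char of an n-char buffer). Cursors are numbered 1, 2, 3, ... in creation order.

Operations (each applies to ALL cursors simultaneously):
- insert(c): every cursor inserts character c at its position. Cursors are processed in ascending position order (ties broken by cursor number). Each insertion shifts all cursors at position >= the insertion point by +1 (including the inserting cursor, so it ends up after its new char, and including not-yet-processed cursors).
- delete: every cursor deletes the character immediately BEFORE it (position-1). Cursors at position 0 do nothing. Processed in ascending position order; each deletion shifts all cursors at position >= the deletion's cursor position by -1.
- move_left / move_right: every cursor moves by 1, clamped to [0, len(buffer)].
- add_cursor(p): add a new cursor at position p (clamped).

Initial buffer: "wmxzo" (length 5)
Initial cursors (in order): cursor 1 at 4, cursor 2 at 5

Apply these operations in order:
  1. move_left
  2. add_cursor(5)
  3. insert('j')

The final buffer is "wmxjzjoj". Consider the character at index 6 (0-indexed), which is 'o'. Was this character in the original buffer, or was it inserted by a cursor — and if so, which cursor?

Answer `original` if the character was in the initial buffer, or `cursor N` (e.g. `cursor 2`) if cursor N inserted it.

After op 1 (move_left): buffer="wmxzo" (len 5), cursors c1@3 c2@4, authorship .....
After op 2 (add_cursor(5)): buffer="wmxzo" (len 5), cursors c1@3 c2@4 c3@5, authorship .....
After op 3 (insert('j')): buffer="wmxjzjoj" (len 8), cursors c1@4 c2@6 c3@8, authorship ...1.2.3
Authorship (.=original, N=cursor N): . . . 1 . 2 . 3
Index 6: author = original

Answer: original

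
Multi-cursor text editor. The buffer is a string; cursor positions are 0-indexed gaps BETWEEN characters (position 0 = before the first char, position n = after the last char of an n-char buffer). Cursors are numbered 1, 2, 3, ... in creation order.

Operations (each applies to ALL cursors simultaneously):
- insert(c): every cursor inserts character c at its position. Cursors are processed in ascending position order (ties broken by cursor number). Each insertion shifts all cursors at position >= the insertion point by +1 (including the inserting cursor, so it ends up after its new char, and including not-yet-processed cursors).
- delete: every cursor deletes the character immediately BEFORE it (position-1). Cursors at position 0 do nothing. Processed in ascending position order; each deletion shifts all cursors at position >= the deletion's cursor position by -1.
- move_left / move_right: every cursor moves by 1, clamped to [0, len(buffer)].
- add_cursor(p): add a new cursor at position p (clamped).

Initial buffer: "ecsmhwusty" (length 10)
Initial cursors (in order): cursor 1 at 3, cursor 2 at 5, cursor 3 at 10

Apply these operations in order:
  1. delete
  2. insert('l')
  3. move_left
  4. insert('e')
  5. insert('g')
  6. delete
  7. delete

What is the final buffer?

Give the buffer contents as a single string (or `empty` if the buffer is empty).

After op 1 (delete): buffer="ecmwust" (len 7), cursors c1@2 c2@3 c3@7, authorship .......
After op 2 (insert('l')): buffer="eclmlwustl" (len 10), cursors c1@3 c2@5 c3@10, authorship ..1.2....3
After op 3 (move_left): buffer="eclmlwustl" (len 10), cursors c1@2 c2@4 c3@9, authorship ..1.2....3
After op 4 (insert('e')): buffer="ecelmelwustel" (len 13), cursors c1@3 c2@6 c3@12, authorship ..11.22....33
After op 5 (insert('g')): buffer="eceglmeglwustegl" (len 16), cursors c1@4 c2@8 c3@15, authorship ..111.222....333
After op 6 (delete): buffer="ecelmelwustel" (len 13), cursors c1@3 c2@6 c3@12, authorship ..11.22....33
After op 7 (delete): buffer="eclmlwustl" (len 10), cursors c1@2 c2@4 c3@9, authorship ..1.2....3

Answer: eclmlwustl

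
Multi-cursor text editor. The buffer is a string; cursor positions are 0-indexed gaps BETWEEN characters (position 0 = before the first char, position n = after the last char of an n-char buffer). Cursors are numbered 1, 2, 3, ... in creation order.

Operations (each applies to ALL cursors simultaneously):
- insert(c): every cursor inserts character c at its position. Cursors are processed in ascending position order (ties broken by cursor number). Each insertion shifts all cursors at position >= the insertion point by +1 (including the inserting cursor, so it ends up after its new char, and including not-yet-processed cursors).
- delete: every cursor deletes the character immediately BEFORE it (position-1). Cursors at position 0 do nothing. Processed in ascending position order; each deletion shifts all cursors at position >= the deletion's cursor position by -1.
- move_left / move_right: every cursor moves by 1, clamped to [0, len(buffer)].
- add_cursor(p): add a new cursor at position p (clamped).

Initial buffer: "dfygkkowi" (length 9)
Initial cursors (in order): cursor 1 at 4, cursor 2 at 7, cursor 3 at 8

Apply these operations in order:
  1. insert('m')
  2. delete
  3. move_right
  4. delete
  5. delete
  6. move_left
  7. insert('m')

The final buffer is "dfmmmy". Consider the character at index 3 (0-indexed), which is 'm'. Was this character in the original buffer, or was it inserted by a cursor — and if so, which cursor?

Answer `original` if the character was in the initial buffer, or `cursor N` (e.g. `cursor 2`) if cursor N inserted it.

Answer: cursor 2

Derivation:
After op 1 (insert('m')): buffer="dfygmkkomwmi" (len 12), cursors c1@5 c2@9 c3@11, authorship ....1...2.3.
After op 2 (delete): buffer="dfygkkowi" (len 9), cursors c1@4 c2@7 c3@8, authorship .........
After op 3 (move_right): buffer="dfygkkowi" (len 9), cursors c1@5 c2@8 c3@9, authorship .........
After op 4 (delete): buffer="dfygko" (len 6), cursors c1@4 c2@6 c3@6, authorship ......
After op 5 (delete): buffer="dfy" (len 3), cursors c1@3 c2@3 c3@3, authorship ...
After op 6 (move_left): buffer="dfy" (len 3), cursors c1@2 c2@2 c3@2, authorship ...
After op 7 (insert('m')): buffer="dfmmmy" (len 6), cursors c1@5 c2@5 c3@5, authorship ..123.
Authorship (.=original, N=cursor N): . . 1 2 3 .
Index 3: author = 2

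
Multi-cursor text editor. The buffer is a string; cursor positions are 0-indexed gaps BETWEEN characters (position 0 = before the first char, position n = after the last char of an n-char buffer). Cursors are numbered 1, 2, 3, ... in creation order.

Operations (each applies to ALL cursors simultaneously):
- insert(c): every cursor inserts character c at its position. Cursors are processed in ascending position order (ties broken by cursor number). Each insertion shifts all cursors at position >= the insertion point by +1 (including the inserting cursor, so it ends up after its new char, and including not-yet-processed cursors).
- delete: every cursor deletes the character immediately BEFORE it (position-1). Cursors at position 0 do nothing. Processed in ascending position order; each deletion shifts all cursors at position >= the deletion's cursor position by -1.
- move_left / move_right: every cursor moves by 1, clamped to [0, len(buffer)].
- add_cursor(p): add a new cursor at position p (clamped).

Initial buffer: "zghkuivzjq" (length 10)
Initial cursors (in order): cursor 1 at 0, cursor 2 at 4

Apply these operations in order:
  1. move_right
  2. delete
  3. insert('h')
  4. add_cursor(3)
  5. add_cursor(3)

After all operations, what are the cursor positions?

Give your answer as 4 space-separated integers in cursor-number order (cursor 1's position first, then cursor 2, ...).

Answer: 1 5 3 3

Derivation:
After op 1 (move_right): buffer="zghkuivzjq" (len 10), cursors c1@1 c2@5, authorship ..........
After op 2 (delete): buffer="ghkivzjq" (len 8), cursors c1@0 c2@3, authorship ........
After op 3 (insert('h')): buffer="hghkhivzjq" (len 10), cursors c1@1 c2@5, authorship 1...2.....
After op 4 (add_cursor(3)): buffer="hghkhivzjq" (len 10), cursors c1@1 c3@3 c2@5, authorship 1...2.....
After op 5 (add_cursor(3)): buffer="hghkhivzjq" (len 10), cursors c1@1 c3@3 c4@3 c2@5, authorship 1...2.....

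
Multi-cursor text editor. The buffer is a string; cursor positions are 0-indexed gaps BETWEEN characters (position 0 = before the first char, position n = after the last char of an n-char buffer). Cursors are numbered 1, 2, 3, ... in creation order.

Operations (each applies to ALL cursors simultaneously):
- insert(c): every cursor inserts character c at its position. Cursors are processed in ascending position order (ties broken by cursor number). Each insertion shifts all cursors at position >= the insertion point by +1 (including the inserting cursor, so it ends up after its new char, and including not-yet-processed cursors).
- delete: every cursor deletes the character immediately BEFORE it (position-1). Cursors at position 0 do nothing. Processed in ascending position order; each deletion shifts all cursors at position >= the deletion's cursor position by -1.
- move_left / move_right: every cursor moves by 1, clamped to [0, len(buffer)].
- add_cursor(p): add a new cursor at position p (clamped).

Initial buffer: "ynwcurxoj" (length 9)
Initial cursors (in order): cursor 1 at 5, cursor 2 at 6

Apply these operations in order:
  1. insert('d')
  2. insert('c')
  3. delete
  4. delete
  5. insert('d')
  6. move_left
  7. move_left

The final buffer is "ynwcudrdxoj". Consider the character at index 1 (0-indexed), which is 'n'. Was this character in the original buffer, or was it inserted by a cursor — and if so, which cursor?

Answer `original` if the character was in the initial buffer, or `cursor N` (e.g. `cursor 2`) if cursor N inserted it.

After op 1 (insert('d')): buffer="ynwcudrdxoj" (len 11), cursors c1@6 c2@8, authorship .....1.2...
After op 2 (insert('c')): buffer="ynwcudcrdcxoj" (len 13), cursors c1@7 c2@10, authorship .....11.22...
After op 3 (delete): buffer="ynwcudrdxoj" (len 11), cursors c1@6 c2@8, authorship .....1.2...
After op 4 (delete): buffer="ynwcurxoj" (len 9), cursors c1@5 c2@6, authorship .........
After op 5 (insert('d')): buffer="ynwcudrdxoj" (len 11), cursors c1@6 c2@8, authorship .....1.2...
After op 6 (move_left): buffer="ynwcudrdxoj" (len 11), cursors c1@5 c2@7, authorship .....1.2...
After op 7 (move_left): buffer="ynwcudrdxoj" (len 11), cursors c1@4 c2@6, authorship .....1.2...
Authorship (.=original, N=cursor N): . . . . . 1 . 2 . . .
Index 1: author = original

Answer: original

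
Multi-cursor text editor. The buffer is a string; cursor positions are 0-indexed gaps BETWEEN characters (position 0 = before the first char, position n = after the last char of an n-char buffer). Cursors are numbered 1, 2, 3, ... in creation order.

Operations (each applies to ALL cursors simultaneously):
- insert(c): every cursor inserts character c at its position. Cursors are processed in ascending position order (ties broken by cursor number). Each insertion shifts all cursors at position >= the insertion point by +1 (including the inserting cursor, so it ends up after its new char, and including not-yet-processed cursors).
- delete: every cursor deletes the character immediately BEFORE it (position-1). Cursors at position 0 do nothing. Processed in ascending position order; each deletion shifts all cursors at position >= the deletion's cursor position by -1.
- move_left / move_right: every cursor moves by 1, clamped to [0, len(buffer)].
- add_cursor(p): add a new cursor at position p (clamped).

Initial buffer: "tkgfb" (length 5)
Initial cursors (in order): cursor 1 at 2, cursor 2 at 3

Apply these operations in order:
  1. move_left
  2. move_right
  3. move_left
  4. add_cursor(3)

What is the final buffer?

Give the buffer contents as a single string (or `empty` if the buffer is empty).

Answer: tkgfb

Derivation:
After op 1 (move_left): buffer="tkgfb" (len 5), cursors c1@1 c2@2, authorship .....
After op 2 (move_right): buffer="tkgfb" (len 5), cursors c1@2 c2@3, authorship .....
After op 3 (move_left): buffer="tkgfb" (len 5), cursors c1@1 c2@2, authorship .....
After op 4 (add_cursor(3)): buffer="tkgfb" (len 5), cursors c1@1 c2@2 c3@3, authorship .....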